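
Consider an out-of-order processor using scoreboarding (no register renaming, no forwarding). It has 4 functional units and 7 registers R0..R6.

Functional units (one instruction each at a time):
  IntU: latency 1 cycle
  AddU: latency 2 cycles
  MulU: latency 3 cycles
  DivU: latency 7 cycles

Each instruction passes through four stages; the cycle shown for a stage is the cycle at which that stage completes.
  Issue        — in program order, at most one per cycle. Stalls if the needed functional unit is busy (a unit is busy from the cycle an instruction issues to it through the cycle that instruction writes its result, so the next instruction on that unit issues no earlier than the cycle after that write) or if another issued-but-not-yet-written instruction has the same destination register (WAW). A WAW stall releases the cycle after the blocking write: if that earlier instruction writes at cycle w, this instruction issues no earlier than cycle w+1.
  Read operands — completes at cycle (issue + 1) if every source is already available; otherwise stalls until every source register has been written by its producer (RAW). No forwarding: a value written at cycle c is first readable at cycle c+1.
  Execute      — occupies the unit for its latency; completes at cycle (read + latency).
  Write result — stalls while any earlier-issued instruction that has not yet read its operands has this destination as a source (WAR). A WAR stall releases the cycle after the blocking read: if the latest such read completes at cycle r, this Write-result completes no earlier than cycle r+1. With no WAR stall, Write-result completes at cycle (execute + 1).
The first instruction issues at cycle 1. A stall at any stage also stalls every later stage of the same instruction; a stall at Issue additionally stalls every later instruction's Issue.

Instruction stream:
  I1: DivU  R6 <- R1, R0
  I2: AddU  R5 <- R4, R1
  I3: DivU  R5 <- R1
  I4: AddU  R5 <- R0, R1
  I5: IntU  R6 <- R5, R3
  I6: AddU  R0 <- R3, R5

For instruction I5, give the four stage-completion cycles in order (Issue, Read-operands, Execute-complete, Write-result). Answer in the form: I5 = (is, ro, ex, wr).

I5 = (22, 26, 27, 28)

I1  is:1  ro:2  ex:9  wr:10
I2  is:2  ro:3  ex:5  wr:6
I3  is:11  ro:12  ex:19  wr:20  — struct: DivU busy until I1 writes@10
I4  is:21  ro:22  ex:24  wr:25  — WAW R5: wait I3 write@20
I5  is:22  ro:26  ex:27  wr:28  — RAW R5: wait I4 write@25
I6  is:26  ro:27  ex:29  wr:30  — struct: AddU busy until I4 writes@25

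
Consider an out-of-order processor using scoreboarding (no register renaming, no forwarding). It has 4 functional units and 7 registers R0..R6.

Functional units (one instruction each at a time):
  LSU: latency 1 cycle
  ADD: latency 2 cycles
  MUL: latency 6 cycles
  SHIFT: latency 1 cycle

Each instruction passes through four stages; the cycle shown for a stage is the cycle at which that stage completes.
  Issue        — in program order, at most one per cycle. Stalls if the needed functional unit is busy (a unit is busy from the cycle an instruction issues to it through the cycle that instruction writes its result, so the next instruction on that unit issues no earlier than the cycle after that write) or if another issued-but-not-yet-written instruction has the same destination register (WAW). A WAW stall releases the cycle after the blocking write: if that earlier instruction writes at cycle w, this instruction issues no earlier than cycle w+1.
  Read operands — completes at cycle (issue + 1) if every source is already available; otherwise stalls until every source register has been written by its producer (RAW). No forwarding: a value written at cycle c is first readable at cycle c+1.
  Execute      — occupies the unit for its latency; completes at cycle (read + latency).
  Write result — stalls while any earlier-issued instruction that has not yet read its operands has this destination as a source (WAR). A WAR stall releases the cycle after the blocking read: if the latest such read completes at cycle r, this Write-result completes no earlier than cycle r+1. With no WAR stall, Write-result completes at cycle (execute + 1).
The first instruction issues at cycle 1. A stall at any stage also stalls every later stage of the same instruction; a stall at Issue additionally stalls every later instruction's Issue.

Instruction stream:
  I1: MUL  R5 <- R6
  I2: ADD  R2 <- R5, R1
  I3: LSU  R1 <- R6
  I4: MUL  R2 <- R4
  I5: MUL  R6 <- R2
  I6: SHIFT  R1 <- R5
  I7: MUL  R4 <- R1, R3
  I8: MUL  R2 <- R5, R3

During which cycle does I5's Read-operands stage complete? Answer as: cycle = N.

[I1] 1/2/8/9
[I2] 2/10/12/13  (RAW R5: wait I1 write@9)
[I3] 3/4/5/11  (WAR R1: wait I2 read@10)
[I4] 14/15/21/22  (WAW R2: wait I2 write@13)
[I5] 23/24/30/31  (struct: MUL busy until I4 writes@22)
[I6] 24/25/26/27
[I7] 32/33/39/40  (struct: MUL busy until I5 writes@31)
[I8] 41/42/48/49  (struct: MUL busy until I7 writes@40)

cycle = 24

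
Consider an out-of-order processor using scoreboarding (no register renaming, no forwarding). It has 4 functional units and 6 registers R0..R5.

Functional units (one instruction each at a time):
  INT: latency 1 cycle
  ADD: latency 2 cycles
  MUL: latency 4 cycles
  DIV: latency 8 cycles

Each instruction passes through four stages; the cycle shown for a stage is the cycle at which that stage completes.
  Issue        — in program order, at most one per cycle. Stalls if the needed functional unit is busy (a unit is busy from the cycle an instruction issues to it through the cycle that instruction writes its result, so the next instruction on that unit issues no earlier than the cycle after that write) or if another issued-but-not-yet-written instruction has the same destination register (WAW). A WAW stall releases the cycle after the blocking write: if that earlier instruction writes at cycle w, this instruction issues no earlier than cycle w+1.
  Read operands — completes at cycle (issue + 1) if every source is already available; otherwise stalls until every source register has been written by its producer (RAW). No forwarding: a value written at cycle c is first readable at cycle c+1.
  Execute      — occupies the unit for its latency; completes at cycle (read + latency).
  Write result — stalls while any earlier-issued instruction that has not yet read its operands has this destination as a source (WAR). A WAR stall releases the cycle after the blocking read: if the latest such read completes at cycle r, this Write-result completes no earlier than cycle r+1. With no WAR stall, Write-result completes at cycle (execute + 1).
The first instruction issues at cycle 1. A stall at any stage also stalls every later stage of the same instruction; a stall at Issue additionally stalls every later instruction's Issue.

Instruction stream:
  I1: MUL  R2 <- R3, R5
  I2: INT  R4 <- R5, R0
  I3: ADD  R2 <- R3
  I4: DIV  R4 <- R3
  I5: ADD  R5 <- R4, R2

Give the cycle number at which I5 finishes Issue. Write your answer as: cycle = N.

I1: IS=1 RO=2 EX=6 WR=7
I2: IS=2 RO=3 EX=4 WR=5
I3: IS=8 RO=9 EX=11 WR=12  [WAW R2: wait I1 write@7]
I4: IS=9 RO=10 EX=18 WR=19
I5: IS=13 RO=20 EX=22 WR=23  [struct: ADD busy until I3 writes@12; RAW R4: wait I4 write@19]

cycle = 13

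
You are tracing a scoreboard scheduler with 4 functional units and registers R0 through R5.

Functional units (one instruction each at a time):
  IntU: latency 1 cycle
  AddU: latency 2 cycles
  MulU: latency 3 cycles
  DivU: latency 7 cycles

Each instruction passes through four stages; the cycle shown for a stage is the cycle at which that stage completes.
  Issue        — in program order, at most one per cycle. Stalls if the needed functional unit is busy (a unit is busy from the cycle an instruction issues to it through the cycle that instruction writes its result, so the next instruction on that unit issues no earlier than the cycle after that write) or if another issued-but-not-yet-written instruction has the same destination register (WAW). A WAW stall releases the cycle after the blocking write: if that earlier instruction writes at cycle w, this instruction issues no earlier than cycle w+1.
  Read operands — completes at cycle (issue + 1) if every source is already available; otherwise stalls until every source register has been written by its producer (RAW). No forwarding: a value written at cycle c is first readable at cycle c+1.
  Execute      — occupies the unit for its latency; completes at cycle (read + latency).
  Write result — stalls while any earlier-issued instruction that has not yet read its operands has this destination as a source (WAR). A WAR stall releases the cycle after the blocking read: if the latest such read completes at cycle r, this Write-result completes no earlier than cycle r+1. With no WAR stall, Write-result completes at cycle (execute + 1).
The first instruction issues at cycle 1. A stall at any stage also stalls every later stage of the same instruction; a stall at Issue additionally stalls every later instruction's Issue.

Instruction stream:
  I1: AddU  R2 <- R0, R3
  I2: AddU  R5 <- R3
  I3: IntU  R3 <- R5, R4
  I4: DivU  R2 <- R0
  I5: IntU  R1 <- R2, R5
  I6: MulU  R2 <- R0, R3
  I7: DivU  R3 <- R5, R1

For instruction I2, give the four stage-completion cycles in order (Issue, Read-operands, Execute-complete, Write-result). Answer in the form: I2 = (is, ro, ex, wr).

I2 = (6, 7, 9, 10)

cycle 1: I1 issues→AddU
cycle 2: I1 reads
cycle 4: I1 exec-done
cycle 5: I1 writes R2
cycle 6: I2 issues→AddU
cycle 7: I2 reads · I3 issues→IntU
cycle 8: I4 issues→DivU
cycle 9: I2 exec-done · I4 reads
cycle 10: I2 writes R5
cycle 11: I3 reads
cycle 12: I3 exec-done
cycle 13: I3 writes R3
cycle 14: I5 issues→IntU
cycle 16: I4 exec-done
cycle 17: I4 writes R2
cycle 18: I5 reads · I6 issues→MulU
cycle 19: I5 exec-done · I6 reads · I7 issues→DivU
cycle 20: I5 writes R1
cycle 21: I7 reads
cycle 22: I6 exec-done
cycle 23: I6 writes R2
cycle 28: I7 exec-done
cycle 29: I7 writes R3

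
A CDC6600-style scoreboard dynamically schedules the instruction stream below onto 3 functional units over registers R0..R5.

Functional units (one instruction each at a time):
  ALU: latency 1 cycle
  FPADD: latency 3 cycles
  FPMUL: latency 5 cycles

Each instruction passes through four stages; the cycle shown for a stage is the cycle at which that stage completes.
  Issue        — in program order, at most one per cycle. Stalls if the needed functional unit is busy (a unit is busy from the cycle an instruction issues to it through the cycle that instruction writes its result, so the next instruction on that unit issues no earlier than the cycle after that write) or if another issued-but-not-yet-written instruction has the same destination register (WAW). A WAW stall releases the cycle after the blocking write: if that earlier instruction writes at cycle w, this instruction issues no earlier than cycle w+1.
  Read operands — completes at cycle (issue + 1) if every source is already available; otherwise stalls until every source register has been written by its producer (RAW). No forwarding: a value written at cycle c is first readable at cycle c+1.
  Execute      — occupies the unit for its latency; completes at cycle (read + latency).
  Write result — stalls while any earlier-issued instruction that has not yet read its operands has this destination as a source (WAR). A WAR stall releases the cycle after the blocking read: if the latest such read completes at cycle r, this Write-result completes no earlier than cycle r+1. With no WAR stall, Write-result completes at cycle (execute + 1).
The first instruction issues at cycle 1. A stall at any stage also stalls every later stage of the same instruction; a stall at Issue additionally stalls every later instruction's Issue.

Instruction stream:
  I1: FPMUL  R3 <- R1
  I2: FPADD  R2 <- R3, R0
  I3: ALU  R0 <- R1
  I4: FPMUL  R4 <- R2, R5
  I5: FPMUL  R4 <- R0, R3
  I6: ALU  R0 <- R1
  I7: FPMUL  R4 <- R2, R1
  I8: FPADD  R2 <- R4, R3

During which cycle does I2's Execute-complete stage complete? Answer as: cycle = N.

cycle = 12

  I1 | 1 | 2 | 7 | 8
  I2 | 2 | 9 | 12 | 13   RAW R3: wait I1 write@8
  I3 | 3 | 4 | 5 | 10   WAR R0: wait I2 read@9
  I4 | 9 | 14 | 19 | 20   struct: FPMUL busy until I1 writes@8 · RAW R2: wait I2 write@13
  I5 | 21 | 22 | 27 | 28   struct: FPMUL busy until I4 writes@20
  I6 | 22 | 23 | 24 | 25
  I7 | 29 | 30 | 35 | 36   struct: FPMUL busy until I5 writes@28
  I8 | 30 | 37 | 40 | 41   RAW R4: wait I7 write@36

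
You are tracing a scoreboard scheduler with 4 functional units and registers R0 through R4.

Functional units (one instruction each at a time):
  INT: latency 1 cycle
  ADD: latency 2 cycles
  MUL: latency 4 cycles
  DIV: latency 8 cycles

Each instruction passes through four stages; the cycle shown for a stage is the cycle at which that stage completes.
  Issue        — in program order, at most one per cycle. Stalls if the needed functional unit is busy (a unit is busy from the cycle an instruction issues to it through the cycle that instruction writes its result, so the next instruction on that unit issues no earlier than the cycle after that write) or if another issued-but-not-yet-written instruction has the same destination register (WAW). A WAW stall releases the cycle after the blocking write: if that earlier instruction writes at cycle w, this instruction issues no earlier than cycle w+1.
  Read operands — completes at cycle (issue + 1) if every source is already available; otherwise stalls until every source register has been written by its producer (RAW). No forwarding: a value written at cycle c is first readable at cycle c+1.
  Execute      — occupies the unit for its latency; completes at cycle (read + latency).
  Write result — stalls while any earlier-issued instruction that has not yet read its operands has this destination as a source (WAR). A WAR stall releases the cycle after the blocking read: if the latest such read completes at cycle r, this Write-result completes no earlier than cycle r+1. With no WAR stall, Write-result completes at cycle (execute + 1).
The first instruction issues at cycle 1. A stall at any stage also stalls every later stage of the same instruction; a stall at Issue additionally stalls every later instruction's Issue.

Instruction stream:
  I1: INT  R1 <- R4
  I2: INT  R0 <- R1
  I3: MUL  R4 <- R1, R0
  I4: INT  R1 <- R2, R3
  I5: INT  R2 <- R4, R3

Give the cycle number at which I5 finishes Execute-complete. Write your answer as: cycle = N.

cycle = 16

t=1  issue I1 (INT)
t=2  I1 read-ops
t=3  I1 finished on INT
t=4  I1→R1
t=5  issue I2 (INT)
t=6  I2 read-ops | issue I3 (MUL)
t=7  I2 finished on INT
t=8  I2→R0
t=9  I3 read-ops | issue I4 (INT)
t=10  I4 read-ops
t=11  I4 finished on INT
t=12  I4→R1
t=13  I3 finished on MUL | issue I5 (INT)
t=14  I3→R4
t=15  I5 read-ops
t=16  I5 finished on INT
t=17  I5→R2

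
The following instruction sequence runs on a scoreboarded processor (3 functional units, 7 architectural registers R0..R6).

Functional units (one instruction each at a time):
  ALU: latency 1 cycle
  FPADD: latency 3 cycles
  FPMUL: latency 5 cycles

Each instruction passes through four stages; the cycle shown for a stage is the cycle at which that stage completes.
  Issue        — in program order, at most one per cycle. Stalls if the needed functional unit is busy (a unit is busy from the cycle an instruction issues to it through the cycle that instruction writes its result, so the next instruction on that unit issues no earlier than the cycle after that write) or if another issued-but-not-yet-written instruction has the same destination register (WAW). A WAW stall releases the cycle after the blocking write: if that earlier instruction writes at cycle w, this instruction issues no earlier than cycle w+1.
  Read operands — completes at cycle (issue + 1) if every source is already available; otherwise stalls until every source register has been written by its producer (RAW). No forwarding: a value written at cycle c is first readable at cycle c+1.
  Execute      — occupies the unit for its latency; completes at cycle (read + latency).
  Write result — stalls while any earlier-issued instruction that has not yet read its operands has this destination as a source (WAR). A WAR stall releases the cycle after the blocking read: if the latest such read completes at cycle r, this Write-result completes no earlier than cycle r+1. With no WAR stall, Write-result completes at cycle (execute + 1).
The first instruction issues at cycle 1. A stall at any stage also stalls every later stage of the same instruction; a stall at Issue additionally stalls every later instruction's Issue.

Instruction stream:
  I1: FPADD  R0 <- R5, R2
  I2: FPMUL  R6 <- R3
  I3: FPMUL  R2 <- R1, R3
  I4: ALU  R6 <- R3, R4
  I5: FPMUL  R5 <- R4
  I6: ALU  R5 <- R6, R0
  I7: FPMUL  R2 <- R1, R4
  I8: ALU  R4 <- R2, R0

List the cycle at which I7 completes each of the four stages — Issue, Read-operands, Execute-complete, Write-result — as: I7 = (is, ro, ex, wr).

I7 = (27, 28, 33, 34)

I1 -> (1, 2, 5, 6)
I2 -> (2, 3, 8, 9)
I3 -> (10, 11, 16, 17)  // struct: FPMUL busy until I2 writes@9
I4 -> (11, 12, 13, 14)
I5 -> (18, 19, 24, 25)  // struct: FPMUL busy until I3 writes@17
I6 -> (26, 27, 28, 29)  // WAW R5: wait I5 write@25
I7 -> (27, 28, 33, 34)
I8 -> (30, 35, 36, 37)  // struct: ALU busy until I6 writes@29, RAW R2: wait I7 write@34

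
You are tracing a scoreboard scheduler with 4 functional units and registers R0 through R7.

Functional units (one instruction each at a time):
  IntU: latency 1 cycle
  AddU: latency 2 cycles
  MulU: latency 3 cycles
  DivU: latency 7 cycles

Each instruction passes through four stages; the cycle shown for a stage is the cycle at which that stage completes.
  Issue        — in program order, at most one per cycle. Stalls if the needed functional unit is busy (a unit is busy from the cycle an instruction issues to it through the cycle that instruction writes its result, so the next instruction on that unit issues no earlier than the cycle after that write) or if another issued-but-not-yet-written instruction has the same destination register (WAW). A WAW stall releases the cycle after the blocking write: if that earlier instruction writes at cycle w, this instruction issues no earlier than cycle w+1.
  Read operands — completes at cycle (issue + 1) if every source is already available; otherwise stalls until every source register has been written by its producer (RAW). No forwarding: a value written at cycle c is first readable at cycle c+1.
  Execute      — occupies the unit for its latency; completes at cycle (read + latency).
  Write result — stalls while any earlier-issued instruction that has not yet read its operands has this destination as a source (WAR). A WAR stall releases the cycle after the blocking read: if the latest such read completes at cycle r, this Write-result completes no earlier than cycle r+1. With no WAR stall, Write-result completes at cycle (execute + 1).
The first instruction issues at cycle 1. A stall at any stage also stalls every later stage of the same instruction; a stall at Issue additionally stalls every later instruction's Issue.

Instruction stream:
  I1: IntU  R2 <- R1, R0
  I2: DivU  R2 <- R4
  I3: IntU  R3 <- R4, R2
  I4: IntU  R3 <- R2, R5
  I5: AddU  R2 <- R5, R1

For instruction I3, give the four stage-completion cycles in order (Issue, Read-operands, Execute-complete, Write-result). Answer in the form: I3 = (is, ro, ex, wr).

cycle 1: I1 issues→IntU
cycle 2: I1 reads
cycle 3: I1 exec-done
cycle 4: I1 writes R2
cycle 5: I2 issues→DivU
cycle 6: I2 reads | I3 issues→IntU
cycle 13: I2 exec-done
cycle 14: I2 writes R2
cycle 15: I3 reads
cycle 16: I3 exec-done
cycle 17: I3 writes R3
cycle 18: I4 issues→IntU
cycle 19: I4 reads | I5 issues→AddU
cycle 20: I4 exec-done | I5 reads
cycle 21: I4 writes R3
cycle 22: I5 exec-done
cycle 23: I5 writes R2

I3 = (6, 15, 16, 17)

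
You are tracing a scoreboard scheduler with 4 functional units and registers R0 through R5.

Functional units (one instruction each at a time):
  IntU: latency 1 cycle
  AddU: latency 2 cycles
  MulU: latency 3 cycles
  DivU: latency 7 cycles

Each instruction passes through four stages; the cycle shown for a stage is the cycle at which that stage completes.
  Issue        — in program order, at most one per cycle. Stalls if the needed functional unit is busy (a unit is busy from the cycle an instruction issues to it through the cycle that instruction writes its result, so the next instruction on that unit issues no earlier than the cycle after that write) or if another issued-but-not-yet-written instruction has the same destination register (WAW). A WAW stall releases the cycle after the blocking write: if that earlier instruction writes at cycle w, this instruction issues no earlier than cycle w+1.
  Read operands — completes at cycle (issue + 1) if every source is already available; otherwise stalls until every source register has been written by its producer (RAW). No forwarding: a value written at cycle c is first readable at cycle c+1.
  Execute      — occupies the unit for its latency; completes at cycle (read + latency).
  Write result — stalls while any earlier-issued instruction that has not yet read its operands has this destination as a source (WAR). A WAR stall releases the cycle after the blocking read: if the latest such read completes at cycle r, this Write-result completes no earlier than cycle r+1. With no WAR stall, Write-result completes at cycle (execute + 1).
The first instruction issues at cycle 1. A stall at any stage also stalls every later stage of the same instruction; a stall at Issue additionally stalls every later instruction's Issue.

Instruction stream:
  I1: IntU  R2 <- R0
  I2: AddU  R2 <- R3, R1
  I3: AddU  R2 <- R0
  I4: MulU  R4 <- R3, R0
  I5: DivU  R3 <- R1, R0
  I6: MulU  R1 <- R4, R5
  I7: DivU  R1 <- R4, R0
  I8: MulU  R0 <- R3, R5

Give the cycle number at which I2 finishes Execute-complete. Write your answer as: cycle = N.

t=1  I1 dispatched to IntU
t=2  I1 operands ready
t=3  I1 complete
t=4  R2←I1
t=5  I2 dispatched to AddU
t=6  I2 operands ready
t=8  I2 complete
t=9  R2←I2
t=10  I3 dispatched to AddU
t=11  I3 operands ready, I4 dispatched to MulU
t=12  I4 operands ready, I5 dispatched to DivU
t=13  I3 complete, I5 operands ready
t=14  R2←I3
t=15  I4 complete
t=16  R4←I4
t=17  I6 dispatched to MulU
t=18  I6 operands ready
t=20  I5 complete
t=21  R3←I5, I6 complete
t=22  R1←I6
t=23  I7 dispatched to DivU
t=24  I7 operands ready, I8 dispatched to MulU
t=25  I8 operands ready
t=28  I8 complete
t=29  R0←I8
t=31  I7 complete
t=32  R1←I7

cycle = 8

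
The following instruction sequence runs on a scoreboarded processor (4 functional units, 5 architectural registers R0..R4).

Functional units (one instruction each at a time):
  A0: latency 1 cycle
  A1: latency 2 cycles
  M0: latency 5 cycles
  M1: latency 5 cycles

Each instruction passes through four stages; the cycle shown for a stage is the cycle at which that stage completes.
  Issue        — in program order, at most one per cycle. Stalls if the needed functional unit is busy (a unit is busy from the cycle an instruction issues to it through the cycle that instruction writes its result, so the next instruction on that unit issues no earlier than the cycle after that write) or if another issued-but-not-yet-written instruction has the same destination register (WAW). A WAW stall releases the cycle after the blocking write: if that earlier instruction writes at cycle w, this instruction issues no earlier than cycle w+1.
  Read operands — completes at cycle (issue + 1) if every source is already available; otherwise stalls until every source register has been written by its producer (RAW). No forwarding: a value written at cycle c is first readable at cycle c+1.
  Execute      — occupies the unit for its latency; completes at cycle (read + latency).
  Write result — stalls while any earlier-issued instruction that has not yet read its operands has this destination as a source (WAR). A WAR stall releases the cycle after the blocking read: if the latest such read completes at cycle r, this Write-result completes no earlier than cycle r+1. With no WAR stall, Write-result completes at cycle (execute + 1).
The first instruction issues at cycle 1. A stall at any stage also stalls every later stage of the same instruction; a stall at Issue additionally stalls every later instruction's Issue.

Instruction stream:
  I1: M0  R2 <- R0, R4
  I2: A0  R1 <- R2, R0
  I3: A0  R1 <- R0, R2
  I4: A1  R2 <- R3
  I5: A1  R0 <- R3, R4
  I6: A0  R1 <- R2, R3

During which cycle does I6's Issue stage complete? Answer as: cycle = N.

cycle = 19

1) issue 1, read 2, done 7, write 8
2) issue 2, read 9, done 10, write 11  <RAW R2: wait I1 write@8>
3) issue 12, read 13, done 14, write 15  <struct: A0 busy until I2 writes@11>
4) issue 13, read 14, done 16, write 17
5) issue 18, read 19, done 21, write 22  <struct: A1 busy until I4 writes@17>
6) issue 19, read 20, done 21, write 22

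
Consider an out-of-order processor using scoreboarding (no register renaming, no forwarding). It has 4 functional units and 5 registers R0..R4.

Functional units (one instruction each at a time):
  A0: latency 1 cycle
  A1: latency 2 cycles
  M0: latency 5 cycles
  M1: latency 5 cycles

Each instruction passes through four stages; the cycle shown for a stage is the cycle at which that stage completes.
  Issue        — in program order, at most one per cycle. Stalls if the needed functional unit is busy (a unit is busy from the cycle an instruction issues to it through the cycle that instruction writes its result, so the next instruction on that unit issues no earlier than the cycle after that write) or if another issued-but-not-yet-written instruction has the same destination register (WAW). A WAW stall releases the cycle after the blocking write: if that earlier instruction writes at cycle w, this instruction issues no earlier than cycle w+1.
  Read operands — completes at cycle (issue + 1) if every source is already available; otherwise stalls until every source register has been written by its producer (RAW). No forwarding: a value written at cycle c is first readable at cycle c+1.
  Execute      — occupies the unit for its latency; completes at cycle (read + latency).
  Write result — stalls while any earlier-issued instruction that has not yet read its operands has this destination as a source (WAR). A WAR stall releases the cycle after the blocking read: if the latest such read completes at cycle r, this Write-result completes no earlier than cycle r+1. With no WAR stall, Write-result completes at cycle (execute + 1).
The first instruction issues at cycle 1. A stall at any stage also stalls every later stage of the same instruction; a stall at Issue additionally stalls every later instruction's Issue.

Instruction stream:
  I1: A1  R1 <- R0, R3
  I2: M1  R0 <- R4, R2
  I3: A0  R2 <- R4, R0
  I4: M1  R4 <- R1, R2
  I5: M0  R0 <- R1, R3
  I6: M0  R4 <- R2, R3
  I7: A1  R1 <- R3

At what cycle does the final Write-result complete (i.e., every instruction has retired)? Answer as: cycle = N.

c1: I1 issues→A1
c2: I1 reads, I2 issues→M1
c3: I2 reads, I3 issues→A0
c4: I1 exec-done
c5: I1 writes R1
c8: I2 exec-done
c9: I2 writes R0
c10: I3 reads, I4 issues→M1
c11: I3 exec-done, I5 issues→M0
c12: I3 writes R2, I5 reads
c13: I4 reads
c17: I5 exec-done
c18: I4 exec-done, I5 writes R0
c19: I4 writes R4
c20: I6 issues→M0
c21: I6 reads, I7 issues→A1
c22: I7 reads
c24: I7 exec-done
c25: I7 writes R1
c26: I6 exec-done
c27: I6 writes R4

cycle = 27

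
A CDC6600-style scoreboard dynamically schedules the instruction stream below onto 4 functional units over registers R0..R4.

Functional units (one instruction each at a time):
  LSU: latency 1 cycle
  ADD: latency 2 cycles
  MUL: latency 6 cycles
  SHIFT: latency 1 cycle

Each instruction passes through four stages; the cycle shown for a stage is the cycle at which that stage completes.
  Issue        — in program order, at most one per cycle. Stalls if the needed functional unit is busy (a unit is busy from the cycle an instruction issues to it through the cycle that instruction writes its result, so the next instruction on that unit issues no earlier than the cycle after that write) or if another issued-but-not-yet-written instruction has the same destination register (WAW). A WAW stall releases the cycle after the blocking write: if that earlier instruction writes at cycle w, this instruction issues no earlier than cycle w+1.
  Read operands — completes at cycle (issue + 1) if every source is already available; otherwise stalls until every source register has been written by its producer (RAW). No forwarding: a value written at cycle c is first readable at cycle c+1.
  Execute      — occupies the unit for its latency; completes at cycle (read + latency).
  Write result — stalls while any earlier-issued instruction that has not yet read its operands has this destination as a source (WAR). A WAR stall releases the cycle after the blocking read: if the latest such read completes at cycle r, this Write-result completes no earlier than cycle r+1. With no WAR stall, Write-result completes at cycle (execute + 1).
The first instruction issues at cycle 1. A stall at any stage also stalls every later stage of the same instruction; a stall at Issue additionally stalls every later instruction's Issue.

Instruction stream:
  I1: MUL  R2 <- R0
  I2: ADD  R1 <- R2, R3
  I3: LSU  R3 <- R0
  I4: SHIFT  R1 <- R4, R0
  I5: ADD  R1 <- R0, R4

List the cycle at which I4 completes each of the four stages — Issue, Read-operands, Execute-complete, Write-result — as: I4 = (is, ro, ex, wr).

I1 -> (1, 2, 8, 9)
I2 -> (2, 10, 12, 13)  // RAW R2: wait I1 write@9
I3 -> (3, 4, 5, 11)  // WAR R3: wait I2 read@10
I4 -> (14, 15, 16, 17)  // WAW R1: wait I2 write@13
I5 -> (18, 19, 21, 22)  // WAW R1: wait I4 write@17

I4 = (14, 15, 16, 17)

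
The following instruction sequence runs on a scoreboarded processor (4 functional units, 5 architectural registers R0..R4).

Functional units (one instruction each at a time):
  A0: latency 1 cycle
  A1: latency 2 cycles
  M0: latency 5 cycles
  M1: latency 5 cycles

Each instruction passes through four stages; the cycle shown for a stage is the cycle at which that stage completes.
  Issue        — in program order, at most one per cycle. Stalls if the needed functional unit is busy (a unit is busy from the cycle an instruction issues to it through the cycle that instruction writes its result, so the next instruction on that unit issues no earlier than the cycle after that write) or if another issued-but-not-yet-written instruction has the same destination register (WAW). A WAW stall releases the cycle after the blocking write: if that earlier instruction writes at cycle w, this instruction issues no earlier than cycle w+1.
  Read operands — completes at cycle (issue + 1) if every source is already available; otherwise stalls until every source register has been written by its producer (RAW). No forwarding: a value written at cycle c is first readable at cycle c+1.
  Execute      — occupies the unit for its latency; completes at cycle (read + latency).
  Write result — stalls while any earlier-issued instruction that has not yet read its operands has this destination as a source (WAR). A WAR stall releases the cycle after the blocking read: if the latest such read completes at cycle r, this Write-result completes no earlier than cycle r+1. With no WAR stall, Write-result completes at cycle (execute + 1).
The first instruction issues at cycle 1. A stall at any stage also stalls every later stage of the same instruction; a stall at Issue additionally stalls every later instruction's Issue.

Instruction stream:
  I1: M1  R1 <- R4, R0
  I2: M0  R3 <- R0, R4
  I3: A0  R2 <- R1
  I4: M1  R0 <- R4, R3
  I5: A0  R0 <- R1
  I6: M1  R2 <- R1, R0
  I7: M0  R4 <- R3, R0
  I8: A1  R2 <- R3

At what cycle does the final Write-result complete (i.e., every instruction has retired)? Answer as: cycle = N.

cycle = 32

c1: I1 issues→M1
c2: I1 reads · I2 issues→M0
c3: I2 reads · I3 issues→A0
c7: I1 exec-done
c8: I1 writes R1 · I2 exec-done
c9: I2 writes R3 · I3 reads · I4 issues→M1
c10: I3 exec-done · I4 reads
c11: I3 writes R2
c15: I4 exec-done
c16: I4 writes R0
c17: I5 issues→A0
c18: I5 reads · I6 issues→M1
c19: I5 exec-done · I7 issues→M0
c20: I5 writes R0
c21: I6 reads · I7 reads
c26: I6 exec-done · I7 exec-done
c27: I6 writes R2 · I7 writes R4
c28: I8 issues→A1
c29: I8 reads
c31: I8 exec-done
c32: I8 writes R2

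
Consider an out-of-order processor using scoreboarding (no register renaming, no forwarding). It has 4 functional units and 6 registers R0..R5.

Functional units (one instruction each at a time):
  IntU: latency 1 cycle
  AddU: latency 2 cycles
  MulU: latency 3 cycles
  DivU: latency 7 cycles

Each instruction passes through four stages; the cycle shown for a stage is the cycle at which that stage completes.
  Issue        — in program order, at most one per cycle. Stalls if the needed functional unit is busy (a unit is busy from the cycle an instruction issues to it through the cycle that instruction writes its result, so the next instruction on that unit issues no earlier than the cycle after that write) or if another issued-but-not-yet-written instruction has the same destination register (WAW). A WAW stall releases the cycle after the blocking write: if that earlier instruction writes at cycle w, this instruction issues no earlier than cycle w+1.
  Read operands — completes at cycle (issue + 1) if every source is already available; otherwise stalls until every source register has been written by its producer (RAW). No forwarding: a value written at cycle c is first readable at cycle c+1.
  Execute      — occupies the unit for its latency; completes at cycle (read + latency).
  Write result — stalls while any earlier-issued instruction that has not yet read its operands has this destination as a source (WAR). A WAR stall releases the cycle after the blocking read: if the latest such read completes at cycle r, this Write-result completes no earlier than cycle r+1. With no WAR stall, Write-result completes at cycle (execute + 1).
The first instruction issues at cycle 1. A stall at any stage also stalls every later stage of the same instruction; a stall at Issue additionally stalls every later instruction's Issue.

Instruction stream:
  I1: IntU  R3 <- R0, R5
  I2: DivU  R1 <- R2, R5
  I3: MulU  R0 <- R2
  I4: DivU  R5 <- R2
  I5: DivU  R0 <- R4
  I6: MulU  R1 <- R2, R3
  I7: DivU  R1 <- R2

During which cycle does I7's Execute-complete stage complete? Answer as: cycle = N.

I1 -> (1, 2, 3, 4)
I2 -> (2, 3, 10, 11)
I3 -> (3, 4, 7, 8)
I4 -> (12, 13, 20, 21)  // struct: DivU busy until I2 writes@11
I5 -> (22, 23, 30, 31)  // struct: DivU busy until I4 writes@21
I6 -> (23, 24, 27, 28)
I7 -> (32, 33, 40, 41)  // struct: DivU busy until I5 writes@31

cycle = 40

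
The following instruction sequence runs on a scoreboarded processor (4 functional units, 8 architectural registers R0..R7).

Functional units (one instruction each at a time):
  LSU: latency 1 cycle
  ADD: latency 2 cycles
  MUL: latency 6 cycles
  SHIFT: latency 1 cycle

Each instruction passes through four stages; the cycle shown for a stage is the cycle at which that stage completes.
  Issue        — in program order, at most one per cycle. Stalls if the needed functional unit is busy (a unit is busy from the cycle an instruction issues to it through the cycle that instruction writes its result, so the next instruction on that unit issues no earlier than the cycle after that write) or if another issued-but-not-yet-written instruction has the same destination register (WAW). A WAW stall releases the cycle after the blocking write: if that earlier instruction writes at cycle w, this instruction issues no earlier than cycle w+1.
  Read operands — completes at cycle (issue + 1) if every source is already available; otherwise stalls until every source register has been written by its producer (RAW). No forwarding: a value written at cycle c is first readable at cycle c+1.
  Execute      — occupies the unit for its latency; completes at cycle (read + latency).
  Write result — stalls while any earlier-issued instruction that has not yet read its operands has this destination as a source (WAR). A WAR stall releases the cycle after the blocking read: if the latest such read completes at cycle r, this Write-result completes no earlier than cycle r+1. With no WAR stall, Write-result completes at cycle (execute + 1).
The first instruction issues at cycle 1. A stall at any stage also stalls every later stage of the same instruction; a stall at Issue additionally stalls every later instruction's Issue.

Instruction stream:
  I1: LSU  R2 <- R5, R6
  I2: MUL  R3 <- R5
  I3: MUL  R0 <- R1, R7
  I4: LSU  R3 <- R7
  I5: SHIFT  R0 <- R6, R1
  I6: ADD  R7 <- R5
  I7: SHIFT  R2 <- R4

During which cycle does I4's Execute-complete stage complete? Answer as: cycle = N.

cycle 1: I1 issues→LSU
cycle 2: I1 reads · I2 issues→MUL
cycle 3: I1 exec-done · I2 reads
cycle 4: I1 writes R2
cycle 9: I2 exec-done
cycle 10: I2 writes R3
cycle 11: I3 issues→MUL
cycle 12: I3 reads · I4 issues→LSU
cycle 13: I4 reads
cycle 14: I4 exec-done
cycle 15: I4 writes R3
cycle 18: I3 exec-done
cycle 19: I3 writes R0
cycle 20: I5 issues→SHIFT
cycle 21: I5 reads · I6 issues→ADD
cycle 22: I5 exec-done · I6 reads
cycle 23: I5 writes R0
cycle 24: I6 exec-done · I7 issues→SHIFT
cycle 25: I6 writes R7 · I7 reads
cycle 26: I7 exec-done
cycle 27: I7 writes R2

cycle = 14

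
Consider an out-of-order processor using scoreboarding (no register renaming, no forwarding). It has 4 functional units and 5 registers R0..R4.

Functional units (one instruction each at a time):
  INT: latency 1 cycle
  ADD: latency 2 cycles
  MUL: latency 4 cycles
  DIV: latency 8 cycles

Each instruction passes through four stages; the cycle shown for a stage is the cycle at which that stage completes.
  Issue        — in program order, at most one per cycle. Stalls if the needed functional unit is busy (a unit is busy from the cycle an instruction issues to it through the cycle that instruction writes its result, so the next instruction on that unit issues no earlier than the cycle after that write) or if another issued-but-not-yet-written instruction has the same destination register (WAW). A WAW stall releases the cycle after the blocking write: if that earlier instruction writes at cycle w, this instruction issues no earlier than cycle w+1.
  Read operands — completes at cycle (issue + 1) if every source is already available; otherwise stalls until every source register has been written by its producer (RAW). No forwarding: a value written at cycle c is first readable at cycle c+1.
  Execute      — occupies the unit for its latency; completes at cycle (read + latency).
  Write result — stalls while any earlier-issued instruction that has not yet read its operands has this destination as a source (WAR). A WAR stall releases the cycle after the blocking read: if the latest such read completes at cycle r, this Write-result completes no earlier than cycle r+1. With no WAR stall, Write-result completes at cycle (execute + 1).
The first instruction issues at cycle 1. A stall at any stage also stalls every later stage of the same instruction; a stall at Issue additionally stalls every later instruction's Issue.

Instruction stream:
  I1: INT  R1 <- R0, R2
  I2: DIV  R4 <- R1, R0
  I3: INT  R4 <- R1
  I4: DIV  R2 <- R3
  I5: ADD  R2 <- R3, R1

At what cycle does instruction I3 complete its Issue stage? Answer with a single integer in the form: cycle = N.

cycle = 15

I1  is:1  ro:2  ex:3  wr:4
I2  is:2  ro:5  ex:13  wr:14  — RAW R1: wait I1 write@4
I3  is:15  ro:16  ex:17  wr:18  — WAW R4: wait I2 write@14
I4  is:16  ro:17  ex:25  wr:26
I5  is:27  ro:28  ex:30  wr:31  — WAW R2: wait I4 write@26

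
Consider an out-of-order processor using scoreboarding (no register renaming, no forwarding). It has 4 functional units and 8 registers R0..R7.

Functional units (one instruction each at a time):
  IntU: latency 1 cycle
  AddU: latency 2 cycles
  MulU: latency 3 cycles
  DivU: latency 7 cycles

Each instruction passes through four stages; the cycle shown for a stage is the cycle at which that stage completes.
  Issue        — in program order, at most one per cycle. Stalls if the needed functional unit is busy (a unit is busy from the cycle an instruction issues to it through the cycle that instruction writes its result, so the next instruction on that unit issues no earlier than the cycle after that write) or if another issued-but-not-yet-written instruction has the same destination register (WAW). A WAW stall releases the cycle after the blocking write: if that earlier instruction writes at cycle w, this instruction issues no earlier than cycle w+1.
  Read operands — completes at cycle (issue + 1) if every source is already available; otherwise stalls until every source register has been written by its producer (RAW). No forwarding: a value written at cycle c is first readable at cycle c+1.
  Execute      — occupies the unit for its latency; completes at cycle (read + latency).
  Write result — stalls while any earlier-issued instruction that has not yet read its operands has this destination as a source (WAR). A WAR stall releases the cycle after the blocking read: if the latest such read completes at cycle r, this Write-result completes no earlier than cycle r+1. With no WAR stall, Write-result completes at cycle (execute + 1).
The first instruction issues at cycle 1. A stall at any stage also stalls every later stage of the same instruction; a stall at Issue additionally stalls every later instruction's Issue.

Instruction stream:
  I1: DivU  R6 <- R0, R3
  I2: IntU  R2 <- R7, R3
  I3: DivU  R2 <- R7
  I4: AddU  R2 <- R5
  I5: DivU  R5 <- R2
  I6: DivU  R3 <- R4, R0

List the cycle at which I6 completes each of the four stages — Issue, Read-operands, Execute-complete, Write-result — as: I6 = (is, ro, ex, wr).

t=1  issue I1 (DivU)
t=2  I1 read-ops · issue I2 (IntU)
t=3  I2 read-ops
t=4  I2 finished on IntU
t=5  I2→R2
t=9  I1 finished on DivU
t=10  I1→R6
t=11  issue I3 (DivU)
t=12  I3 read-ops
t=19  I3 finished on DivU
t=20  I3→R2
t=21  issue I4 (AddU)
t=22  I4 read-ops · issue I5 (DivU)
t=24  I4 finished on AddU
t=25  I4→R2
t=26  I5 read-ops
t=33  I5 finished on DivU
t=34  I5→R5
t=35  issue I6 (DivU)
t=36  I6 read-ops
t=43  I6 finished on DivU
t=44  I6→R3

I6 = (35, 36, 43, 44)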